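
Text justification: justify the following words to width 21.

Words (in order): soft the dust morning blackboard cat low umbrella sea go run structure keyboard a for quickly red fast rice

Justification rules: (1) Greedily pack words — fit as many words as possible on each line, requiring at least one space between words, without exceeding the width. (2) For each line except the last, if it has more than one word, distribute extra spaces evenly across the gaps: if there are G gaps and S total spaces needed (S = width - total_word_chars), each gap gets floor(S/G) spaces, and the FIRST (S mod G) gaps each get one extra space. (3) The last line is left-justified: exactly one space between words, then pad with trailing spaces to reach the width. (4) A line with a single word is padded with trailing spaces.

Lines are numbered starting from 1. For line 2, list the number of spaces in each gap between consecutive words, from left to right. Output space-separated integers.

Line 1: ['soft', 'the', 'dust', 'morning'] (min_width=21, slack=0)
Line 2: ['blackboard', 'cat', 'low'] (min_width=18, slack=3)
Line 3: ['umbrella', 'sea', 'go', 'run'] (min_width=19, slack=2)
Line 4: ['structure', 'keyboard', 'a'] (min_width=20, slack=1)
Line 5: ['for', 'quickly', 'red', 'fast'] (min_width=20, slack=1)
Line 6: ['rice'] (min_width=4, slack=17)

Answer: 3 2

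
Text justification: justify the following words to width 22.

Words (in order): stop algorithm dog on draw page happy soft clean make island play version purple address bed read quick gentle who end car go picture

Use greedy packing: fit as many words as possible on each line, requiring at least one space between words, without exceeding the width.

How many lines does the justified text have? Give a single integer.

Answer: 6

Derivation:
Line 1: ['stop', 'algorithm', 'dog', 'on'] (min_width=21, slack=1)
Line 2: ['draw', 'page', 'happy', 'soft'] (min_width=20, slack=2)
Line 3: ['clean', 'make', 'island', 'play'] (min_width=22, slack=0)
Line 4: ['version', 'purple', 'address'] (min_width=22, slack=0)
Line 5: ['bed', 'read', 'quick', 'gentle'] (min_width=21, slack=1)
Line 6: ['who', 'end', 'car', 'go', 'picture'] (min_width=22, slack=0)
Total lines: 6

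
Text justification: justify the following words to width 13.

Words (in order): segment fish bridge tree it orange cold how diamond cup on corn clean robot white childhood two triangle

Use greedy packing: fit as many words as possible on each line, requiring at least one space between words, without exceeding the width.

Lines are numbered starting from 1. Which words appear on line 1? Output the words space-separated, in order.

Line 1: ['segment', 'fish'] (min_width=12, slack=1)
Line 2: ['bridge', 'tree'] (min_width=11, slack=2)
Line 3: ['it', 'orange'] (min_width=9, slack=4)
Line 4: ['cold', 'how'] (min_width=8, slack=5)
Line 5: ['diamond', 'cup'] (min_width=11, slack=2)
Line 6: ['on', 'corn', 'clean'] (min_width=13, slack=0)
Line 7: ['robot', 'white'] (min_width=11, slack=2)
Line 8: ['childhood', 'two'] (min_width=13, slack=0)
Line 9: ['triangle'] (min_width=8, slack=5)

Answer: segment fish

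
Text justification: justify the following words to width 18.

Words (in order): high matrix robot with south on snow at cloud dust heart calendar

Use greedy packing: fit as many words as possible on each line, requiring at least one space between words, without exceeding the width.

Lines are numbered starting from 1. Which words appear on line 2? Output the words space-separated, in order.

Line 1: ['high', 'matrix', 'robot'] (min_width=17, slack=1)
Line 2: ['with', 'south', 'on', 'snow'] (min_width=18, slack=0)
Line 3: ['at', 'cloud', 'dust'] (min_width=13, slack=5)
Line 4: ['heart', 'calendar'] (min_width=14, slack=4)

Answer: with south on snow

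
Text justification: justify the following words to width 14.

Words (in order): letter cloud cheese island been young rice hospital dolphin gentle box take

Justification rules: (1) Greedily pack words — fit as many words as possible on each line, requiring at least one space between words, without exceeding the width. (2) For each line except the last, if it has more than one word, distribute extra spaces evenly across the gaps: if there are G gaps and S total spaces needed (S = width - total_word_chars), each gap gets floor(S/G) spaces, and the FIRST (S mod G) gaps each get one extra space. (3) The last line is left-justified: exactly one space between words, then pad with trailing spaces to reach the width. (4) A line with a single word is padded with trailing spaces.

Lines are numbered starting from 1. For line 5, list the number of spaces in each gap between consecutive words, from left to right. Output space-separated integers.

Line 1: ['letter', 'cloud'] (min_width=12, slack=2)
Line 2: ['cheese', 'island'] (min_width=13, slack=1)
Line 3: ['been', 'young'] (min_width=10, slack=4)
Line 4: ['rice', 'hospital'] (min_width=13, slack=1)
Line 5: ['dolphin', 'gentle'] (min_width=14, slack=0)
Line 6: ['box', 'take'] (min_width=8, slack=6)

Answer: 1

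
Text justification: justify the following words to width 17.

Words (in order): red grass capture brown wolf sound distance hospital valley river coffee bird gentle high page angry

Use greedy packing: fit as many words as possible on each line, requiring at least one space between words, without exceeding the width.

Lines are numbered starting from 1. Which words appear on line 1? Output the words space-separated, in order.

Answer: red grass capture

Derivation:
Line 1: ['red', 'grass', 'capture'] (min_width=17, slack=0)
Line 2: ['brown', 'wolf', 'sound'] (min_width=16, slack=1)
Line 3: ['distance', 'hospital'] (min_width=17, slack=0)
Line 4: ['valley', 'river'] (min_width=12, slack=5)
Line 5: ['coffee', 'bird'] (min_width=11, slack=6)
Line 6: ['gentle', 'high', 'page'] (min_width=16, slack=1)
Line 7: ['angry'] (min_width=5, slack=12)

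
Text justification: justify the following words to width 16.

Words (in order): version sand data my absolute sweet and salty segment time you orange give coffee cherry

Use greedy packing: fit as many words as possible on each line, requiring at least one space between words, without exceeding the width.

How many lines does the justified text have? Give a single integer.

Answer: 6

Derivation:
Line 1: ['version', 'sand'] (min_width=12, slack=4)
Line 2: ['data', 'my', 'absolute'] (min_width=16, slack=0)
Line 3: ['sweet', 'and', 'salty'] (min_width=15, slack=1)
Line 4: ['segment', 'time', 'you'] (min_width=16, slack=0)
Line 5: ['orange', 'give'] (min_width=11, slack=5)
Line 6: ['coffee', 'cherry'] (min_width=13, slack=3)
Total lines: 6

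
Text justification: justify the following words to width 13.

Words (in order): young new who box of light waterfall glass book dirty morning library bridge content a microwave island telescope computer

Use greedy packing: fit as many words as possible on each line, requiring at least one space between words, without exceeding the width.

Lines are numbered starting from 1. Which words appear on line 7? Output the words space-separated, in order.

Line 1: ['young', 'new', 'who'] (min_width=13, slack=0)
Line 2: ['box', 'of', 'light'] (min_width=12, slack=1)
Line 3: ['waterfall'] (min_width=9, slack=4)
Line 4: ['glass', 'book'] (min_width=10, slack=3)
Line 5: ['dirty', 'morning'] (min_width=13, slack=0)
Line 6: ['library'] (min_width=7, slack=6)
Line 7: ['bridge'] (min_width=6, slack=7)
Line 8: ['content', 'a'] (min_width=9, slack=4)
Line 9: ['microwave'] (min_width=9, slack=4)
Line 10: ['island'] (min_width=6, slack=7)
Line 11: ['telescope'] (min_width=9, slack=4)
Line 12: ['computer'] (min_width=8, slack=5)

Answer: bridge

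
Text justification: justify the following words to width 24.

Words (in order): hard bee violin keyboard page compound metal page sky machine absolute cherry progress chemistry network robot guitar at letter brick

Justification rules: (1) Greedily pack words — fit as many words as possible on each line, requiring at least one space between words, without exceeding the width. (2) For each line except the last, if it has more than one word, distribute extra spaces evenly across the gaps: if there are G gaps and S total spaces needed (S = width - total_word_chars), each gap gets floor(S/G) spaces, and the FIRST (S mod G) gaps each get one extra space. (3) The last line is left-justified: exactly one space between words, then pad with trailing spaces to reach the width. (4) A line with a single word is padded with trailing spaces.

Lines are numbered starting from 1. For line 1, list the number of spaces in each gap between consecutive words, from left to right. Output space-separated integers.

Answer: 1 1 1

Derivation:
Line 1: ['hard', 'bee', 'violin', 'keyboard'] (min_width=24, slack=0)
Line 2: ['page', 'compound', 'metal', 'page'] (min_width=24, slack=0)
Line 3: ['sky', 'machine', 'absolute'] (min_width=20, slack=4)
Line 4: ['cherry', 'progress'] (min_width=15, slack=9)
Line 5: ['chemistry', 'network', 'robot'] (min_width=23, slack=1)
Line 6: ['guitar', 'at', 'letter', 'brick'] (min_width=22, slack=2)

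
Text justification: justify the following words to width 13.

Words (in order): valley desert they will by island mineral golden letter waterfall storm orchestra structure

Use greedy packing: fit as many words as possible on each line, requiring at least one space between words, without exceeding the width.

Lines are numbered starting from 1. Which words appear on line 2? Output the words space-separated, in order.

Line 1: ['valley', 'desert'] (min_width=13, slack=0)
Line 2: ['they', 'will', 'by'] (min_width=12, slack=1)
Line 3: ['island'] (min_width=6, slack=7)
Line 4: ['mineral'] (min_width=7, slack=6)
Line 5: ['golden', 'letter'] (min_width=13, slack=0)
Line 6: ['waterfall'] (min_width=9, slack=4)
Line 7: ['storm'] (min_width=5, slack=8)
Line 8: ['orchestra'] (min_width=9, slack=4)
Line 9: ['structure'] (min_width=9, slack=4)

Answer: they will by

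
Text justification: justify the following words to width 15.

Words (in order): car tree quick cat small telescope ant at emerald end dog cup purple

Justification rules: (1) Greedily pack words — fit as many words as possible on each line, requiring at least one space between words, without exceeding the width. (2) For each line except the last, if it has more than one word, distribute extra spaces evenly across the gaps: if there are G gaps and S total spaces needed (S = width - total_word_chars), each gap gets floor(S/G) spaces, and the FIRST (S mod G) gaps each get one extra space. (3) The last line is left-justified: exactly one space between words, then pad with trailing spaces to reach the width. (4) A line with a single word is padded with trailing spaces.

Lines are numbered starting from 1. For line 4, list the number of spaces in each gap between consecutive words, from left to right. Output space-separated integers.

Line 1: ['car', 'tree', 'quick'] (min_width=14, slack=1)
Line 2: ['cat', 'small'] (min_width=9, slack=6)
Line 3: ['telescope', 'ant'] (min_width=13, slack=2)
Line 4: ['at', 'emerald', 'end'] (min_width=14, slack=1)
Line 5: ['dog', 'cup', 'purple'] (min_width=14, slack=1)

Answer: 2 1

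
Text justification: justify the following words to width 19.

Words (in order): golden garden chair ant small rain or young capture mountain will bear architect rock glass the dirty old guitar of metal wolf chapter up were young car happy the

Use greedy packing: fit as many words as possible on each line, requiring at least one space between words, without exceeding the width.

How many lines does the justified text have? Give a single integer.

Answer: 10

Derivation:
Line 1: ['golden', 'garden', 'chair'] (min_width=19, slack=0)
Line 2: ['ant', 'small', 'rain', 'or'] (min_width=17, slack=2)
Line 3: ['young', 'capture'] (min_width=13, slack=6)
Line 4: ['mountain', 'will', 'bear'] (min_width=18, slack=1)
Line 5: ['architect', 'rock'] (min_width=14, slack=5)
Line 6: ['glass', 'the', 'dirty', 'old'] (min_width=19, slack=0)
Line 7: ['guitar', 'of', 'metal'] (min_width=15, slack=4)
Line 8: ['wolf', 'chapter', 'up'] (min_width=15, slack=4)
Line 9: ['were', 'young', 'car'] (min_width=14, slack=5)
Line 10: ['happy', 'the'] (min_width=9, slack=10)
Total lines: 10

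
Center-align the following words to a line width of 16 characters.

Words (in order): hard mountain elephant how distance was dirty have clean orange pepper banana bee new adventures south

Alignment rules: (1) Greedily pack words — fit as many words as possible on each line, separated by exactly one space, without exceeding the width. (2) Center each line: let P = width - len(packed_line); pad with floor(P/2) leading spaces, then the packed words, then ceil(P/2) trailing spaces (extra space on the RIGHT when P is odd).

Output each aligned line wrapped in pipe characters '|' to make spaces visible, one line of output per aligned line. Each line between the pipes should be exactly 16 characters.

Answer: | hard mountain  |
|  elephant how  |
|  distance was  |
|dirty have clean|
| orange pepper  |
| banana bee new |
|adventures south|

Derivation:
Line 1: ['hard', 'mountain'] (min_width=13, slack=3)
Line 2: ['elephant', 'how'] (min_width=12, slack=4)
Line 3: ['distance', 'was'] (min_width=12, slack=4)
Line 4: ['dirty', 'have', 'clean'] (min_width=16, slack=0)
Line 5: ['orange', 'pepper'] (min_width=13, slack=3)
Line 6: ['banana', 'bee', 'new'] (min_width=14, slack=2)
Line 7: ['adventures', 'south'] (min_width=16, slack=0)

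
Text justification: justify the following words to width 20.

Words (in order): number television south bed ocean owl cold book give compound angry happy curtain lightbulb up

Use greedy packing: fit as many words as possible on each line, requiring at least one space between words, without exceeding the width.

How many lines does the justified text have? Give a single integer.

Answer: 5

Derivation:
Line 1: ['number', 'television'] (min_width=17, slack=3)
Line 2: ['south', 'bed', 'ocean', 'owl'] (min_width=19, slack=1)
Line 3: ['cold', 'book', 'give'] (min_width=14, slack=6)
Line 4: ['compound', 'angry', 'happy'] (min_width=20, slack=0)
Line 5: ['curtain', 'lightbulb', 'up'] (min_width=20, slack=0)
Total lines: 5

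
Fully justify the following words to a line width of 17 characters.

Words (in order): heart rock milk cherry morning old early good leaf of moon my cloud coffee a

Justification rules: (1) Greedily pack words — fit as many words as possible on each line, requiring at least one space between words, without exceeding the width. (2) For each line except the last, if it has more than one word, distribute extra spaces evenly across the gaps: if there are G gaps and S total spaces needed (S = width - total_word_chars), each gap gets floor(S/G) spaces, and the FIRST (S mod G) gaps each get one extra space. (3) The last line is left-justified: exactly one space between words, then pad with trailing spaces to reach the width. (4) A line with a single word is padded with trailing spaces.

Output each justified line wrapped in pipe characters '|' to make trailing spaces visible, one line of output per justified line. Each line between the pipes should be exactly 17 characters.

Answer: |heart  rock  milk|
|cherry    morning|
|old   early  good|
|leaf  of  moon my|
|cloud coffee a   |

Derivation:
Line 1: ['heart', 'rock', 'milk'] (min_width=15, slack=2)
Line 2: ['cherry', 'morning'] (min_width=14, slack=3)
Line 3: ['old', 'early', 'good'] (min_width=14, slack=3)
Line 4: ['leaf', 'of', 'moon', 'my'] (min_width=15, slack=2)
Line 5: ['cloud', 'coffee', 'a'] (min_width=14, slack=3)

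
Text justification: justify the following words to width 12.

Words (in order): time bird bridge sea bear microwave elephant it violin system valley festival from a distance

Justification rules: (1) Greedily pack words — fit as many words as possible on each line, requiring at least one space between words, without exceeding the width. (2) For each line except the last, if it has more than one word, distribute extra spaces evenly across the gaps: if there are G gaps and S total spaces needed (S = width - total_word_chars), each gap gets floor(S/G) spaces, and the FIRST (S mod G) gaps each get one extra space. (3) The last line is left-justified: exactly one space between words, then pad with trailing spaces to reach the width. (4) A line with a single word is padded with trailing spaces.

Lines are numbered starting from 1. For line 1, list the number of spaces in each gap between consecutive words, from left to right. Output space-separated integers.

Line 1: ['time', 'bird'] (min_width=9, slack=3)
Line 2: ['bridge', 'sea'] (min_width=10, slack=2)
Line 3: ['bear'] (min_width=4, slack=8)
Line 4: ['microwave'] (min_width=9, slack=3)
Line 5: ['elephant', 'it'] (min_width=11, slack=1)
Line 6: ['violin'] (min_width=6, slack=6)
Line 7: ['system'] (min_width=6, slack=6)
Line 8: ['valley'] (min_width=6, slack=6)
Line 9: ['festival'] (min_width=8, slack=4)
Line 10: ['from', 'a'] (min_width=6, slack=6)
Line 11: ['distance'] (min_width=8, slack=4)

Answer: 4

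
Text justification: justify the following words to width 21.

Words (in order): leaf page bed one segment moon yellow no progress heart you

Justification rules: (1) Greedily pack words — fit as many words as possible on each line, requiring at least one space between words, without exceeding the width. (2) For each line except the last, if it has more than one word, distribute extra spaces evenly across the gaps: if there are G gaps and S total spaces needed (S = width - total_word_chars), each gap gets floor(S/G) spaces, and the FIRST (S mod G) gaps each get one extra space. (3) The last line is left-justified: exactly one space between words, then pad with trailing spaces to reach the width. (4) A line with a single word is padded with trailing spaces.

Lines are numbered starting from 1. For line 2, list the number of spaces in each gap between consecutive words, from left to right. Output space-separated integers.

Line 1: ['leaf', 'page', 'bed', 'one'] (min_width=17, slack=4)
Line 2: ['segment', 'moon', 'yellow'] (min_width=19, slack=2)
Line 3: ['no', 'progress', 'heart', 'you'] (min_width=21, slack=0)

Answer: 2 2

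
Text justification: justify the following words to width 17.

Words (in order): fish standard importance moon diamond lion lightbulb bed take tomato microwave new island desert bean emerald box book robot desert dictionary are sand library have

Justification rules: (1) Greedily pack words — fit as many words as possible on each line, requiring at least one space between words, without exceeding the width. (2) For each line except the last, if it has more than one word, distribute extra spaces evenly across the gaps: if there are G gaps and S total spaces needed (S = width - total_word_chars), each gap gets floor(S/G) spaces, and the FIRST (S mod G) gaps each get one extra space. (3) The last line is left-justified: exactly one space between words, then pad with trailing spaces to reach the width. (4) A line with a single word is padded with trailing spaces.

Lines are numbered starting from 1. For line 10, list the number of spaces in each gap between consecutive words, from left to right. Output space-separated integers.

Answer: 4

Derivation:
Line 1: ['fish', 'standard'] (min_width=13, slack=4)
Line 2: ['importance', 'moon'] (min_width=15, slack=2)
Line 3: ['diamond', 'lion'] (min_width=12, slack=5)
Line 4: ['lightbulb', 'bed'] (min_width=13, slack=4)
Line 5: ['take', 'tomato'] (min_width=11, slack=6)
Line 6: ['microwave', 'new'] (min_width=13, slack=4)
Line 7: ['island', 'desert'] (min_width=13, slack=4)
Line 8: ['bean', 'emerald', 'box'] (min_width=16, slack=1)
Line 9: ['book', 'robot', 'desert'] (min_width=17, slack=0)
Line 10: ['dictionary', 'are'] (min_width=14, slack=3)
Line 11: ['sand', 'library', 'have'] (min_width=17, slack=0)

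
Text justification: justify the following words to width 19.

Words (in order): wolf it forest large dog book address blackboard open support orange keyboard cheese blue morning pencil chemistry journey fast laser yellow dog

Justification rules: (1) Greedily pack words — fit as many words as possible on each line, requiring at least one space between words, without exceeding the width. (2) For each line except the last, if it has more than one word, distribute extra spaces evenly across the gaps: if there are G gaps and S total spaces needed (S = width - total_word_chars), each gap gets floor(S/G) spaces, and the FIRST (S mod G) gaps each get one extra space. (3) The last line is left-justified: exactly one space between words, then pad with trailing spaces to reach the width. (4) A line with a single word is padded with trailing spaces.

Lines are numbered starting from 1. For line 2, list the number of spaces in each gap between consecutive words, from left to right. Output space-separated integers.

Line 1: ['wolf', 'it', 'forest'] (min_width=14, slack=5)
Line 2: ['large', 'dog', 'book'] (min_width=14, slack=5)
Line 3: ['address', 'blackboard'] (min_width=18, slack=1)
Line 4: ['open', 'support', 'orange'] (min_width=19, slack=0)
Line 5: ['keyboard', 'cheese'] (min_width=15, slack=4)
Line 6: ['blue', 'morning', 'pencil'] (min_width=19, slack=0)
Line 7: ['chemistry', 'journey'] (min_width=17, slack=2)
Line 8: ['fast', 'laser', 'yellow'] (min_width=17, slack=2)
Line 9: ['dog'] (min_width=3, slack=16)

Answer: 4 3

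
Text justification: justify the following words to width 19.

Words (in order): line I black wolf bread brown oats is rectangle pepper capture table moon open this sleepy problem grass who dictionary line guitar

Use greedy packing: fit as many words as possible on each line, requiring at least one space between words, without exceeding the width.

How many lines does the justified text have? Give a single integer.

Answer: 8

Derivation:
Line 1: ['line', 'I', 'black', 'wolf'] (min_width=17, slack=2)
Line 2: ['bread', 'brown', 'oats', 'is'] (min_width=19, slack=0)
Line 3: ['rectangle', 'pepper'] (min_width=16, slack=3)
Line 4: ['capture', 'table', 'moon'] (min_width=18, slack=1)
Line 5: ['open', 'this', 'sleepy'] (min_width=16, slack=3)
Line 6: ['problem', 'grass', 'who'] (min_width=17, slack=2)
Line 7: ['dictionary', 'line'] (min_width=15, slack=4)
Line 8: ['guitar'] (min_width=6, slack=13)
Total lines: 8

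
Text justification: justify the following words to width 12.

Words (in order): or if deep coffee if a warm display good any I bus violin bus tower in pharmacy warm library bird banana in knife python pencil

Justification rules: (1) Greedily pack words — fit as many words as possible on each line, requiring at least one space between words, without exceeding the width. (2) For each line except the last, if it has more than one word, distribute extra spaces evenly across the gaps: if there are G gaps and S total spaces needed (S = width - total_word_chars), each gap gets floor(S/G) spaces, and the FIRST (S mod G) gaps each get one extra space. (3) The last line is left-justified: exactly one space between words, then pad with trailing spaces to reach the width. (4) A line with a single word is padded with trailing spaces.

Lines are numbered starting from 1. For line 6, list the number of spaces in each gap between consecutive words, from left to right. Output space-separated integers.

Line 1: ['or', 'if', 'deep'] (min_width=10, slack=2)
Line 2: ['coffee', 'if', 'a'] (min_width=11, slack=1)
Line 3: ['warm', 'display'] (min_width=12, slack=0)
Line 4: ['good', 'any', 'I'] (min_width=10, slack=2)
Line 5: ['bus', 'violin'] (min_width=10, slack=2)
Line 6: ['bus', 'tower', 'in'] (min_width=12, slack=0)
Line 7: ['pharmacy'] (min_width=8, slack=4)
Line 8: ['warm', 'library'] (min_width=12, slack=0)
Line 9: ['bird', 'banana'] (min_width=11, slack=1)
Line 10: ['in', 'knife'] (min_width=8, slack=4)
Line 11: ['python'] (min_width=6, slack=6)
Line 12: ['pencil'] (min_width=6, slack=6)

Answer: 1 1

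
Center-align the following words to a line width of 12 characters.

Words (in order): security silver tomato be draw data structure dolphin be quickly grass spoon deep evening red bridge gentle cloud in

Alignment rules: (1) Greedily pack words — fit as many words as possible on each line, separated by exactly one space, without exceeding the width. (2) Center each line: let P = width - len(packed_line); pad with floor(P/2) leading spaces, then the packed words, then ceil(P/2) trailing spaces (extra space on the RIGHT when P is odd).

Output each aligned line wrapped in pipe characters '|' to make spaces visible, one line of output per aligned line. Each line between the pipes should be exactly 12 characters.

Line 1: ['security'] (min_width=8, slack=4)
Line 2: ['silver'] (min_width=6, slack=6)
Line 3: ['tomato', 'be'] (min_width=9, slack=3)
Line 4: ['draw', 'data'] (min_width=9, slack=3)
Line 5: ['structure'] (min_width=9, slack=3)
Line 6: ['dolphin', 'be'] (min_width=10, slack=2)
Line 7: ['quickly'] (min_width=7, slack=5)
Line 8: ['grass', 'spoon'] (min_width=11, slack=1)
Line 9: ['deep', 'evening'] (min_width=12, slack=0)
Line 10: ['red', 'bridge'] (min_width=10, slack=2)
Line 11: ['gentle', 'cloud'] (min_width=12, slack=0)
Line 12: ['in'] (min_width=2, slack=10)

Answer: |  security  |
|   silver   |
| tomato be  |
| draw data  |
| structure  |
| dolphin be |
|  quickly   |
|grass spoon |
|deep evening|
| red bridge |
|gentle cloud|
|     in     |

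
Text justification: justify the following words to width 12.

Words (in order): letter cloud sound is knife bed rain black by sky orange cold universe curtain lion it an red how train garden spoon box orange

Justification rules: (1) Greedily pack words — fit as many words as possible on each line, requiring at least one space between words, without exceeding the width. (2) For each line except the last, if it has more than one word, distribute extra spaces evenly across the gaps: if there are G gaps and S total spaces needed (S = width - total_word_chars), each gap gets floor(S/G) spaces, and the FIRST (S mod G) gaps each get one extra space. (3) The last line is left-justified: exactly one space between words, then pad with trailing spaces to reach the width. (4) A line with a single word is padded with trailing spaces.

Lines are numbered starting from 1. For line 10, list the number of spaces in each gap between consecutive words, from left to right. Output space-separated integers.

Answer: 4

Derivation:
Line 1: ['letter', 'cloud'] (min_width=12, slack=0)
Line 2: ['sound', 'is'] (min_width=8, slack=4)
Line 3: ['knife', 'bed'] (min_width=9, slack=3)
Line 4: ['rain', 'black'] (min_width=10, slack=2)
Line 5: ['by', 'sky'] (min_width=6, slack=6)
Line 6: ['orange', 'cold'] (min_width=11, slack=1)
Line 7: ['universe'] (min_width=8, slack=4)
Line 8: ['curtain', 'lion'] (min_width=12, slack=0)
Line 9: ['it', 'an', 'red'] (min_width=9, slack=3)
Line 10: ['how', 'train'] (min_width=9, slack=3)
Line 11: ['garden', 'spoon'] (min_width=12, slack=0)
Line 12: ['box', 'orange'] (min_width=10, slack=2)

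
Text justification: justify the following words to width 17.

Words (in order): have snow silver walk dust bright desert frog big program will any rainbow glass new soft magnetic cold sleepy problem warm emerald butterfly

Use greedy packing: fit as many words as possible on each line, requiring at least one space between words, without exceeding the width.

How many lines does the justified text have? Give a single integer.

Answer: 9

Derivation:
Line 1: ['have', 'snow', 'silver'] (min_width=16, slack=1)
Line 2: ['walk', 'dust', 'bright'] (min_width=16, slack=1)
Line 3: ['desert', 'frog', 'big'] (min_width=15, slack=2)
Line 4: ['program', 'will', 'any'] (min_width=16, slack=1)
Line 5: ['rainbow', 'glass', 'new'] (min_width=17, slack=0)
Line 6: ['soft', 'magnetic'] (min_width=13, slack=4)
Line 7: ['cold', 'sleepy'] (min_width=11, slack=6)
Line 8: ['problem', 'warm'] (min_width=12, slack=5)
Line 9: ['emerald', 'butterfly'] (min_width=17, slack=0)
Total lines: 9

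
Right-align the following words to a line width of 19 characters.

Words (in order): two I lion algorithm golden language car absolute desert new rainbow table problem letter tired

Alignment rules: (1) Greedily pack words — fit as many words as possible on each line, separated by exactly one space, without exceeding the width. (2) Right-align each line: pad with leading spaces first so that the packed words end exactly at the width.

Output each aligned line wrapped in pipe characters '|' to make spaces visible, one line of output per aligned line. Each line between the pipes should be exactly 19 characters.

Line 1: ['two', 'I', 'lion'] (min_width=10, slack=9)
Line 2: ['algorithm', 'golden'] (min_width=16, slack=3)
Line 3: ['language', 'car'] (min_width=12, slack=7)
Line 4: ['absolute', 'desert', 'new'] (min_width=19, slack=0)
Line 5: ['rainbow', 'table'] (min_width=13, slack=6)
Line 6: ['problem', 'letter'] (min_width=14, slack=5)
Line 7: ['tired'] (min_width=5, slack=14)

Answer: |         two I lion|
|   algorithm golden|
|       language car|
|absolute desert new|
|      rainbow table|
|     problem letter|
|              tired|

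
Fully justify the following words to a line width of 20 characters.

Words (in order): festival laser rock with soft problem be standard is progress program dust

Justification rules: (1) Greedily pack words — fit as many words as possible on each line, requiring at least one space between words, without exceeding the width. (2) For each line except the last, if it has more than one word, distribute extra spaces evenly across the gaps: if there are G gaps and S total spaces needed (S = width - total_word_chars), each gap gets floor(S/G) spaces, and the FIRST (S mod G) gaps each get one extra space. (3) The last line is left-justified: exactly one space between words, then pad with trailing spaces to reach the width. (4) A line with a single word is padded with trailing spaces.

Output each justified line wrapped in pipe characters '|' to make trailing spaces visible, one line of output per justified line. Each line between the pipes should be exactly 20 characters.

Line 1: ['festival', 'laser', 'rock'] (min_width=19, slack=1)
Line 2: ['with', 'soft', 'problem', 'be'] (min_width=20, slack=0)
Line 3: ['standard', 'is', 'progress'] (min_width=20, slack=0)
Line 4: ['program', 'dust'] (min_width=12, slack=8)

Answer: |festival  laser rock|
|with soft problem be|
|standard is progress|
|program dust        |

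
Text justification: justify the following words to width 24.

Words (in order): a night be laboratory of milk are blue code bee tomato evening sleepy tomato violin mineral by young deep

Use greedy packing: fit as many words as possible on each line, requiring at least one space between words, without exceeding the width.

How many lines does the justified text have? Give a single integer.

Answer: 5

Derivation:
Line 1: ['a', 'night', 'be', 'laboratory', 'of'] (min_width=24, slack=0)
Line 2: ['milk', 'are', 'blue', 'code', 'bee'] (min_width=22, slack=2)
Line 3: ['tomato', 'evening', 'sleepy'] (min_width=21, slack=3)
Line 4: ['tomato', 'violin', 'mineral', 'by'] (min_width=24, slack=0)
Line 5: ['young', 'deep'] (min_width=10, slack=14)
Total lines: 5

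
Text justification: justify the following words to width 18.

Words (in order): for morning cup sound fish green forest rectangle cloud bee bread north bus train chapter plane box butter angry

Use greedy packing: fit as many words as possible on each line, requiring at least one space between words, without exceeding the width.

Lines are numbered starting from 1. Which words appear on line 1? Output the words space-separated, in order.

Line 1: ['for', 'morning', 'cup'] (min_width=15, slack=3)
Line 2: ['sound', 'fish', 'green'] (min_width=16, slack=2)
Line 3: ['forest', 'rectangle'] (min_width=16, slack=2)
Line 4: ['cloud', 'bee', 'bread'] (min_width=15, slack=3)
Line 5: ['north', 'bus', 'train'] (min_width=15, slack=3)
Line 6: ['chapter', 'plane', 'box'] (min_width=17, slack=1)
Line 7: ['butter', 'angry'] (min_width=12, slack=6)

Answer: for morning cup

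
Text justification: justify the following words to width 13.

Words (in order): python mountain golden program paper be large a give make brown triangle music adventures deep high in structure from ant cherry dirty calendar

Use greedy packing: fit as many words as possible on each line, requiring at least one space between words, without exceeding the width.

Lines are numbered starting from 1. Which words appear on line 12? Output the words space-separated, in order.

Answer: structure

Derivation:
Line 1: ['python'] (min_width=6, slack=7)
Line 2: ['mountain'] (min_width=8, slack=5)
Line 3: ['golden'] (min_width=6, slack=7)
Line 4: ['program', 'paper'] (min_width=13, slack=0)
Line 5: ['be', 'large', 'a'] (min_width=10, slack=3)
Line 6: ['give', 'make'] (min_width=9, slack=4)
Line 7: ['brown'] (min_width=5, slack=8)
Line 8: ['triangle'] (min_width=8, slack=5)
Line 9: ['music'] (min_width=5, slack=8)
Line 10: ['adventures'] (min_width=10, slack=3)
Line 11: ['deep', 'high', 'in'] (min_width=12, slack=1)
Line 12: ['structure'] (min_width=9, slack=4)
Line 13: ['from', 'ant'] (min_width=8, slack=5)
Line 14: ['cherry', 'dirty'] (min_width=12, slack=1)
Line 15: ['calendar'] (min_width=8, slack=5)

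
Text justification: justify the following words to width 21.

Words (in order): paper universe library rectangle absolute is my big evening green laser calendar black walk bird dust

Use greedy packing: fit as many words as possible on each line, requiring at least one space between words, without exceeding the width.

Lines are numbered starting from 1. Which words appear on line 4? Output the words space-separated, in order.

Line 1: ['paper', 'universe'] (min_width=14, slack=7)
Line 2: ['library', 'rectangle'] (min_width=17, slack=4)
Line 3: ['absolute', 'is', 'my', 'big'] (min_width=18, slack=3)
Line 4: ['evening', 'green', 'laser'] (min_width=19, slack=2)
Line 5: ['calendar', 'black', 'walk'] (min_width=19, slack=2)
Line 6: ['bird', 'dust'] (min_width=9, slack=12)

Answer: evening green laser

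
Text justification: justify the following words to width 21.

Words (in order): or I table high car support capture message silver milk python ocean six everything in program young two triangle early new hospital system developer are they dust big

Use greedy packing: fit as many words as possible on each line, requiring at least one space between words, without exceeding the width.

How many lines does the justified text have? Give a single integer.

Answer: 9

Derivation:
Line 1: ['or', 'I', 'table', 'high', 'car'] (min_width=19, slack=2)
Line 2: ['support', 'capture'] (min_width=15, slack=6)
Line 3: ['message', 'silver', 'milk'] (min_width=19, slack=2)
Line 4: ['python', 'ocean', 'six'] (min_width=16, slack=5)
Line 5: ['everything', 'in', 'program'] (min_width=21, slack=0)
Line 6: ['young', 'two', 'triangle'] (min_width=18, slack=3)
Line 7: ['early', 'new', 'hospital'] (min_width=18, slack=3)
Line 8: ['system', 'developer', 'are'] (min_width=20, slack=1)
Line 9: ['they', 'dust', 'big'] (min_width=13, slack=8)
Total lines: 9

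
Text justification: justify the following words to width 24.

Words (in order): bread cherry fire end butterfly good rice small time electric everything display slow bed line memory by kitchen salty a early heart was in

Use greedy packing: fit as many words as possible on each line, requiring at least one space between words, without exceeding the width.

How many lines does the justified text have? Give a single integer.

Answer: 7

Derivation:
Line 1: ['bread', 'cherry', 'fire', 'end'] (min_width=21, slack=3)
Line 2: ['butterfly', 'good', 'rice'] (min_width=19, slack=5)
Line 3: ['small', 'time', 'electric'] (min_width=19, slack=5)
Line 4: ['everything', 'display', 'slow'] (min_width=23, slack=1)
Line 5: ['bed', 'line', 'memory', 'by'] (min_width=18, slack=6)
Line 6: ['kitchen', 'salty', 'a', 'early'] (min_width=21, slack=3)
Line 7: ['heart', 'was', 'in'] (min_width=12, slack=12)
Total lines: 7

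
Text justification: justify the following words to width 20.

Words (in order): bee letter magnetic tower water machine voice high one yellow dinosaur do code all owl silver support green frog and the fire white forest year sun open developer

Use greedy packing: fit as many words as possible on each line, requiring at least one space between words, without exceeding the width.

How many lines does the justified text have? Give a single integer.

Answer: 9

Derivation:
Line 1: ['bee', 'letter', 'magnetic'] (min_width=19, slack=1)
Line 2: ['tower', 'water', 'machine'] (min_width=19, slack=1)
Line 3: ['voice', 'high', 'one'] (min_width=14, slack=6)
Line 4: ['yellow', 'dinosaur', 'do'] (min_width=18, slack=2)
Line 5: ['code', 'all', 'owl', 'silver'] (min_width=19, slack=1)
Line 6: ['support', 'green', 'frog'] (min_width=18, slack=2)
Line 7: ['and', 'the', 'fire', 'white'] (min_width=18, slack=2)
Line 8: ['forest', 'year', 'sun', 'open'] (min_width=20, slack=0)
Line 9: ['developer'] (min_width=9, slack=11)
Total lines: 9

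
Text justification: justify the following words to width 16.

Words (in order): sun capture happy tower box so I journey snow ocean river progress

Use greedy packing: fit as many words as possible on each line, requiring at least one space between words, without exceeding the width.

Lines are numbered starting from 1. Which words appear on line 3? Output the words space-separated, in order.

Answer: so I journey

Derivation:
Line 1: ['sun', 'capture'] (min_width=11, slack=5)
Line 2: ['happy', 'tower', 'box'] (min_width=15, slack=1)
Line 3: ['so', 'I', 'journey'] (min_width=12, slack=4)
Line 4: ['snow', 'ocean', 'river'] (min_width=16, slack=0)
Line 5: ['progress'] (min_width=8, slack=8)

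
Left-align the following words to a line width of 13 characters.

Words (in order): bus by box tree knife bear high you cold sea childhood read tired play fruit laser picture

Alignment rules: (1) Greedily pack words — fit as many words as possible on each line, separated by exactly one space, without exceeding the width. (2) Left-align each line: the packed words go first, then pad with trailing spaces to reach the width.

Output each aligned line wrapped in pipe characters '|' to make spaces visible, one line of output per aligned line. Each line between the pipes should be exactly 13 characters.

Line 1: ['bus', 'by', 'box'] (min_width=10, slack=3)
Line 2: ['tree', 'knife'] (min_width=10, slack=3)
Line 3: ['bear', 'high', 'you'] (min_width=13, slack=0)
Line 4: ['cold', 'sea'] (min_width=8, slack=5)
Line 5: ['childhood'] (min_width=9, slack=4)
Line 6: ['read', 'tired'] (min_width=10, slack=3)
Line 7: ['play', 'fruit'] (min_width=10, slack=3)
Line 8: ['laser', 'picture'] (min_width=13, slack=0)

Answer: |bus by box   |
|tree knife   |
|bear high you|
|cold sea     |
|childhood    |
|read tired   |
|play fruit   |
|laser picture|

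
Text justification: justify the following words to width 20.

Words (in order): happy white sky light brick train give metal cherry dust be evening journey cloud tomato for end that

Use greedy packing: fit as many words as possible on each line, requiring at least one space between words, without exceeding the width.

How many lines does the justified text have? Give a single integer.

Line 1: ['happy', 'white', 'sky'] (min_width=15, slack=5)
Line 2: ['light', 'brick', 'train'] (min_width=17, slack=3)
Line 3: ['give', 'metal', 'cherry'] (min_width=17, slack=3)
Line 4: ['dust', 'be', 'evening'] (min_width=15, slack=5)
Line 5: ['journey', 'cloud', 'tomato'] (min_width=20, slack=0)
Line 6: ['for', 'end', 'that'] (min_width=12, slack=8)
Total lines: 6

Answer: 6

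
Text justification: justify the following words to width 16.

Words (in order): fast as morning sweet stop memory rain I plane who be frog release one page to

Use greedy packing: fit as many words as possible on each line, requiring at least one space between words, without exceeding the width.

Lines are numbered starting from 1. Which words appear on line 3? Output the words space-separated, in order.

Answer: memory rain I

Derivation:
Line 1: ['fast', 'as', 'morning'] (min_width=15, slack=1)
Line 2: ['sweet', 'stop'] (min_width=10, slack=6)
Line 3: ['memory', 'rain', 'I'] (min_width=13, slack=3)
Line 4: ['plane', 'who', 'be'] (min_width=12, slack=4)
Line 5: ['frog', 'release', 'one'] (min_width=16, slack=0)
Line 6: ['page', 'to'] (min_width=7, slack=9)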